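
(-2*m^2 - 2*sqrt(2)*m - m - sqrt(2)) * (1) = -2*m^2 - 2*sqrt(2)*m - m - sqrt(2)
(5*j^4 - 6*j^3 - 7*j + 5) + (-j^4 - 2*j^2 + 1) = 4*j^4 - 6*j^3 - 2*j^2 - 7*j + 6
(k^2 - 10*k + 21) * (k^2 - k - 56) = k^4 - 11*k^3 - 25*k^2 + 539*k - 1176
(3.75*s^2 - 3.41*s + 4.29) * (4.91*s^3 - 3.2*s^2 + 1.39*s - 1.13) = 18.4125*s^5 - 28.7431*s^4 + 37.1884*s^3 - 22.7054*s^2 + 9.8164*s - 4.8477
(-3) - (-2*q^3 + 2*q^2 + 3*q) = 2*q^3 - 2*q^2 - 3*q - 3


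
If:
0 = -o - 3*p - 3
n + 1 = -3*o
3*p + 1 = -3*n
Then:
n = 1/2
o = -1/2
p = -5/6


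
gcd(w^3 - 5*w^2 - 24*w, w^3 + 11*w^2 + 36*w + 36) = w + 3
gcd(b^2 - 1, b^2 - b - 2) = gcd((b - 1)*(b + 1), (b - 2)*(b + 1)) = b + 1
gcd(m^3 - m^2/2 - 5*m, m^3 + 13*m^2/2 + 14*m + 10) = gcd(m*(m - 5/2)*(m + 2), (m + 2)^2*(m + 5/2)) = m + 2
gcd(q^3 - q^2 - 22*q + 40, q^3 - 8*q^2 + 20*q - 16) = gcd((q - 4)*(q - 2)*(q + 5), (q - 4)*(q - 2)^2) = q^2 - 6*q + 8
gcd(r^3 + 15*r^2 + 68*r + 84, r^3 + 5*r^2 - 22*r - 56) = r^2 + 9*r + 14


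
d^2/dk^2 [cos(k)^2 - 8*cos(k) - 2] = 8*cos(k) - 2*cos(2*k)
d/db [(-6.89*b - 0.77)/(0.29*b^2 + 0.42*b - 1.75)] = (1.9981*b^2 + 0.4466*b + 12.3809)/(0.0841*b^4 + 0.2436*b^3 - 0.8386*b^2 - 1.47*b + 3.0625)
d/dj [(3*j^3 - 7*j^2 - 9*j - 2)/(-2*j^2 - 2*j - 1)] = (-6*j^4 - 12*j^3 - 13*j^2 + 6*j + 5)/(4*j^4 + 8*j^3 + 8*j^2 + 4*j + 1)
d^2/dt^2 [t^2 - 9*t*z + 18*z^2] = 2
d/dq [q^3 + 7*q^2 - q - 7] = 3*q^2 + 14*q - 1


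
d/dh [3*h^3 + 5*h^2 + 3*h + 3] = 9*h^2 + 10*h + 3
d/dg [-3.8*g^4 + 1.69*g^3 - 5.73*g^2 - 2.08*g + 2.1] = -15.2*g^3 + 5.07*g^2 - 11.46*g - 2.08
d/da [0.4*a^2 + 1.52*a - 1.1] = 0.8*a + 1.52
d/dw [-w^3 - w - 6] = -3*w^2 - 1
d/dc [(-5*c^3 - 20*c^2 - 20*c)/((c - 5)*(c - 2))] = 5*(-c^4 + 14*c^3 + 2*c^2 - 80*c - 40)/(c^4 - 14*c^3 + 69*c^2 - 140*c + 100)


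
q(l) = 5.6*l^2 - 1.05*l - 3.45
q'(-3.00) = -34.65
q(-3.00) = 50.10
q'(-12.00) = -135.45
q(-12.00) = 815.55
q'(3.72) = 40.61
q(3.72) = 70.14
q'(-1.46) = -17.40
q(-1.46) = 10.02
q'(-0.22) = -3.51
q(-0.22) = -2.95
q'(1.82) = 19.33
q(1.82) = 13.19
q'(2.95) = 31.99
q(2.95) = 42.19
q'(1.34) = 13.96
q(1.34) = 5.20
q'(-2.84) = -32.86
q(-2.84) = 44.70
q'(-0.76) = -9.56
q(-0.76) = 0.58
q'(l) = 11.2*l - 1.05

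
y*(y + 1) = y^2 + y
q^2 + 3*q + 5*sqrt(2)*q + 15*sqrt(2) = (q + 3)*(q + 5*sqrt(2))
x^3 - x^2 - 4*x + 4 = (x - 2)*(x - 1)*(x + 2)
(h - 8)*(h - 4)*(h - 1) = h^3 - 13*h^2 + 44*h - 32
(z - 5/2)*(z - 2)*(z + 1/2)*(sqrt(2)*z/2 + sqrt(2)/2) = sqrt(2)*z^4/2 - 3*sqrt(2)*z^3/2 - 5*sqrt(2)*z^2/8 + 21*sqrt(2)*z/8 + 5*sqrt(2)/4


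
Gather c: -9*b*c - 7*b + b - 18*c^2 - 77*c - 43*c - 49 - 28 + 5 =-6*b - 18*c^2 + c*(-9*b - 120) - 72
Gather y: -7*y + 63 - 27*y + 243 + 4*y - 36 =270 - 30*y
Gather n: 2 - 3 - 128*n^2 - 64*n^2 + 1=-192*n^2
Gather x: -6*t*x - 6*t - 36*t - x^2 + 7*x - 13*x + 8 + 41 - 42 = -42*t - x^2 + x*(-6*t - 6) + 7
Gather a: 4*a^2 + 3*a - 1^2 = 4*a^2 + 3*a - 1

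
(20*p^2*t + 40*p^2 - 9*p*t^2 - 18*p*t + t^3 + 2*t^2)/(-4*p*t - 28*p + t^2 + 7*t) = (-5*p*t - 10*p + t^2 + 2*t)/(t + 7)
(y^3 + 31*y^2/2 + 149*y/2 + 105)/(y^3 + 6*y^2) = 1 + 19/(2*y) + 35/(2*y^2)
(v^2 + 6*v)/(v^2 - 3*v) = (v + 6)/(v - 3)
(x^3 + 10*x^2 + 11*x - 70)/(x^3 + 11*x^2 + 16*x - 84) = (x + 5)/(x + 6)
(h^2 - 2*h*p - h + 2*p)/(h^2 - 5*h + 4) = (h - 2*p)/(h - 4)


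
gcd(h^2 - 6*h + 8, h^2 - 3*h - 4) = h - 4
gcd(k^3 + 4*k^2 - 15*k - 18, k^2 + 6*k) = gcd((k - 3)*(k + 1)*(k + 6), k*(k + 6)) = k + 6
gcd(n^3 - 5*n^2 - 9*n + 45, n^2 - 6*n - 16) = 1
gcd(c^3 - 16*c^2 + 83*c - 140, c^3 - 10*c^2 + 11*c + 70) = c^2 - 12*c + 35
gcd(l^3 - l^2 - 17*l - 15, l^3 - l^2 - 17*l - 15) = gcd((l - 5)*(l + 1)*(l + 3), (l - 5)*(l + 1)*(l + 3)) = l^3 - l^2 - 17*l - 15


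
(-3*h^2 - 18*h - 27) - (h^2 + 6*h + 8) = -4*h^2 - 24*h - 35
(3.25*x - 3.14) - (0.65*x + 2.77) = 2.6*x - 5.91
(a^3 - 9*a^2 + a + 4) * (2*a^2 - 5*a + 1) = 2*a^5 - 23*a^4 + 48*a^3 - 6*a^2 - 19*a + 4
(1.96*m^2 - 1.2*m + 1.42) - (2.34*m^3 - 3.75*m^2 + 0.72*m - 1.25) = -2.34*m^3 + 5.71*m^2 - 1.92*m + 2.67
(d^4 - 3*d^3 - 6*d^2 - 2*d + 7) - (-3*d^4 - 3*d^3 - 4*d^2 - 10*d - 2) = 4*d^4 - 2*d^2 + 8*d + 9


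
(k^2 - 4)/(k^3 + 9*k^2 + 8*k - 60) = (k + 2)/(k^2 + 11*k + 30)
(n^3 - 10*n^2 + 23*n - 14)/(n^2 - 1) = (n^2 - 9*n + 14)/(n + 1)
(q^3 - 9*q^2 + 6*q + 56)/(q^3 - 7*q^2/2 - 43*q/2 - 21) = 2*(q - 4)/(2*q + 3)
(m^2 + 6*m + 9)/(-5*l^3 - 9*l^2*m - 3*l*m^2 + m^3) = (-m^2 - 6*m - 9)/(5*l^3 + 9*l^2*m + 3*l*m^2 - m^3)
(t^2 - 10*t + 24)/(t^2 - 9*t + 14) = (t^2 - 10*t + 24)/(t^2 - 9*t + 14)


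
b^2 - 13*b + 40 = (b - 8)*(b - 5)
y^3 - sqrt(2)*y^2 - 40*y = y*(y - 5*sqrt(2))*(y + 4*sqrt(2))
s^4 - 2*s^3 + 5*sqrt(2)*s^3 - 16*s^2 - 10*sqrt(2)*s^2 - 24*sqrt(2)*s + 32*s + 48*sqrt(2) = (s - 2)*(s - 2*sqrt(2))*(s + sqrt(2))*(s + 6*sqrt(2))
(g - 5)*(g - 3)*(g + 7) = g^3 - g^2 - 41*g + 105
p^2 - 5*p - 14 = (p - 7)*(p + 2)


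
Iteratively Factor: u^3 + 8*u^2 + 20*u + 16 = (u + 2)*(u^2 + 6*u + 8) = (u + 2)*(u + 4)*(u + 2)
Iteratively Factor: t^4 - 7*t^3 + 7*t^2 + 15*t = (t + 1)*(t^3 - 8*t^2 + 15*t) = (t - 3)*(t + 1)*(t^2 - 5*t) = t*(t - 3)*(t + 1)*(t - 5)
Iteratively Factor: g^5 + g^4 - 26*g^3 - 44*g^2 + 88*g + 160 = (g - 2)*(g^4 + 3*g^3 - 20*g^2 - 84*g - 80) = (g - 5)*(g - 2)*(g^3 + 8*g^2 + 20*g + 16) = (g - 5)*(g - 2)*(g + 2)*(g^2 + 6*g + 8) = (g - 5)*(g - 2)*(g + 2)^2*(g + 4)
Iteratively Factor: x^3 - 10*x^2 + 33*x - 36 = (x - 4)*(x^2 - 6*x + 9) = (x - 4)*(x - 3)*(x - 3)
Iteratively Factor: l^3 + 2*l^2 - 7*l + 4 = (l + 4)*(l^2 - 2*l + 1) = (l - 1)*(l + 4)*(l - 1)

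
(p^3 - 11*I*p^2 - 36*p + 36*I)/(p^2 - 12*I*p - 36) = (p^2 - 5*I*p - 6)/(p - 6*I)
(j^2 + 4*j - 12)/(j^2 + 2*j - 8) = (j + 6)/(j + 4)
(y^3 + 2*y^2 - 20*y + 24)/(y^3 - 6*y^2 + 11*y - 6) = (y^2 + 4*y - 12)/(y^2 - 4*y + 3)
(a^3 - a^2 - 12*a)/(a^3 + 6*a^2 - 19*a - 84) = a/(a + 7)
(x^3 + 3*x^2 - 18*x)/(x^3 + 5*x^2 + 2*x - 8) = x*(x^2 + 3*x - 18)/(x^3 + 5*x^2 + 2*x - 8)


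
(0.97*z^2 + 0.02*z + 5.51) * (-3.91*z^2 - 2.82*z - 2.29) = -3.7927*z^4 - 2.8136*z^3 - 23.8218*z^2 - 15.584*z - 12.6179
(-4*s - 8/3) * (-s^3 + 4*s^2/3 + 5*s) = 4*s^4 - 8*s^3/3 - 212*s^2/9 - 40*s/3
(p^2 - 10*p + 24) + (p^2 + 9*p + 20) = 2*p^2 - p + 44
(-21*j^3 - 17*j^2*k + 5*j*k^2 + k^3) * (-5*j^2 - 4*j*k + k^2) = 105*j^5 + 169*j^4*k + 22*j^3*k^2 - 42*j^2*k^3 + j*k^4 + k^5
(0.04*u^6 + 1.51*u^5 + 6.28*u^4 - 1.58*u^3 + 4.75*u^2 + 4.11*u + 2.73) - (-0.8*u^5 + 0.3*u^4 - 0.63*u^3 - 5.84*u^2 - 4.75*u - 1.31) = 0.04*u^6 + 2.31*u^5 + 5.98*u^4 - 0.95*u^3 + 10.59*u^2 + 8.86*u + 4.04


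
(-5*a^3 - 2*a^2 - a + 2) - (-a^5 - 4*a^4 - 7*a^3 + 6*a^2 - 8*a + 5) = a^5 + 4*a^4 + 2*a^3 - 8*a^2 + 7*a - 3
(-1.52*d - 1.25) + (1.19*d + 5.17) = 3.92 - 0.33*d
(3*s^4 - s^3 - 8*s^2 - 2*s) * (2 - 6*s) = -18*s^5 + 12*s^4 + 46*s^3 - 4*s^2 - 4*s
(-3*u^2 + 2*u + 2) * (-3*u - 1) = 9*u^3 - 3*u^2 - 8*u - 2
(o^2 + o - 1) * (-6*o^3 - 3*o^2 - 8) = -6*o^5 - 9*o^4 + 3*o^3 - 5*o^2 - 8*o + 8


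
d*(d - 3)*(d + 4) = d^3 + d^2 - 12*d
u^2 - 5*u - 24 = (u - 8)*(u + 3)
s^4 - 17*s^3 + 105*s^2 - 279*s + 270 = (s - 6)*(s - 5)*(s - 3)^2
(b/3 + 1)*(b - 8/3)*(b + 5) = b^3/3 + 16*b^2/9 - 19*b/9 - 40/3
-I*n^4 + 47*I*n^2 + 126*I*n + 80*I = (n - 8)*(n + 2)*(n + 5)*(-I*n - I)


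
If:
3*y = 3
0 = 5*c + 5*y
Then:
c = -1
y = 1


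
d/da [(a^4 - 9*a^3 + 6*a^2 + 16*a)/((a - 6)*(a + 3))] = 2*(a^5 - 9*a^4 - 9*a^3 + 226*a^2 - 108*a - 144)/(a^4 - 6*a^3 - 27*a^2 + 108*a + 324)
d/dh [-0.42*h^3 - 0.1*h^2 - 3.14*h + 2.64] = -1.26*h^2 - 0.2*h - 3.14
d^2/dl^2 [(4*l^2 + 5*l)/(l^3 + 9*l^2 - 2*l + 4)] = 2*(4*l^6 + 15*l^5 + 159*l^4 + 375*l^3 - 552*l^2 - 540*l + 104)/(l^9 + 27*l^8 + 237*l^7 + 633*l^6 - 258*l^5 + 1032*l^4 - 392*l^3 + 480*l^2 - 96*l + 64)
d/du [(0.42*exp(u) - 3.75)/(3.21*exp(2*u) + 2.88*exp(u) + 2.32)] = (-1.3482*exp(2*u) + 24.075*exp(u) + 11.7744)*exp(u)/(10.3041*exp(4*u) + 18.4896*exp(3*u) + 23.1888*exp(2*u) + 13.3632*exp(u) + 5.3824)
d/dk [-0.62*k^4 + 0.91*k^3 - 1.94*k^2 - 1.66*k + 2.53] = -2.48*k^3 + 2.73*k^2 - 3.88*k - 1.66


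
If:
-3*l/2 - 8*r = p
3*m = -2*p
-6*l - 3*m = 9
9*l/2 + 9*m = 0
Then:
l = -2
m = 1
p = -3/2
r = 9/16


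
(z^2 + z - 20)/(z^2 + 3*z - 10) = (z - 4)/(z - 2)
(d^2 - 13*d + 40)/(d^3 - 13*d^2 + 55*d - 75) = (d - 8)/(d^2 - 8*d + 15)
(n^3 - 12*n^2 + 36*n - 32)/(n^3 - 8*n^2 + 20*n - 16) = (n - 8)/(n - 4)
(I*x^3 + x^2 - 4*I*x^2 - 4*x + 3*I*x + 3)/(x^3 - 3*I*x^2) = (I*x^3 + x^2*(1 - 4*I) + x*(-4 + 3*I) + 3)/(x^2*(x - 3*I))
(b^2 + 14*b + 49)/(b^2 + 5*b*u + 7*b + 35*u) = (b + 7)/(b + 5*u)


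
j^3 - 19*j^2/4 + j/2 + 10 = (j - 4)*(j - 2)*(j + 5/4)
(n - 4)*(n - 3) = n^2 - 7*n + 12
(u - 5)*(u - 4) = u^2 - 9*u + 20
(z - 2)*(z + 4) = z^2 + 2*z - 8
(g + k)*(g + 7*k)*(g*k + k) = g^3*k + 8*g^2*k^2 + g^2*k + 7*g*k^3 + 8*g*k^2 + 7*k^3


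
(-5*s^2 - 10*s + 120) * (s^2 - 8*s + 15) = -5*s^4 + 30*s^3 + 125*s^2 - 1110*s + 1800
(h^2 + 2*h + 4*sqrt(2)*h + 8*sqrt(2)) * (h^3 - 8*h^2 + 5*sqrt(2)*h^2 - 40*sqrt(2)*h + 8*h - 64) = h^5 - 6*h^4 + 9*sqrt(2)*h^4 - 54*sqrt(2)*h^3 + 32*h^3 - 288*h^2 - 112*sqrt(2)*h^2 - 768*h - 192*sqrt(2)*h - 512*sqrt(2)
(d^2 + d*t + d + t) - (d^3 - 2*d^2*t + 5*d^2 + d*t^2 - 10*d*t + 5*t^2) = -d^3 + 2*d^2*t - 4*d^2 - d*t^2 + 11*d*t + d - 5*t^2 + t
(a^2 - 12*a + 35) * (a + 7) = a^3 - 5*a^2 - 49*a + 245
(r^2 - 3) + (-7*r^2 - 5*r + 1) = -6*r^2 - 5*r - 2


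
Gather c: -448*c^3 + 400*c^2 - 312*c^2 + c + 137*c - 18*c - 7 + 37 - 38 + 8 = -448*c^3 + 88*c^2 + 120*c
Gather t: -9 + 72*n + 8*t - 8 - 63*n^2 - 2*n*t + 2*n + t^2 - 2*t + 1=-63*n^2 + 74*n + t^2 + t*(6 - 2*n) - 16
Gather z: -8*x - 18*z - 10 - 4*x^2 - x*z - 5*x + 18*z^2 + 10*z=-4*x^2 - 13*x + 18*z^2 + z*(-x - 8) - 10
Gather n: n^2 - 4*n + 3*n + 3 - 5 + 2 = n^2 - n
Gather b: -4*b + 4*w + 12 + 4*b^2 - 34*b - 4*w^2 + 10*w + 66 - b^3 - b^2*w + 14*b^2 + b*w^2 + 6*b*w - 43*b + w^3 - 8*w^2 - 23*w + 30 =-b^3 + b^2*(18 - w) + b*(w^2 + 6*w - 81) + w^3 - 12*w^2 - 9*w + 108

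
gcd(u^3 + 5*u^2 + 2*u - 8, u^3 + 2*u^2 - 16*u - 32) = u^2 + 6*u + 8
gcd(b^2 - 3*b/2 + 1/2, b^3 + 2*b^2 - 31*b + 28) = b - 1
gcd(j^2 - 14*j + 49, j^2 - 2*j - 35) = j - 7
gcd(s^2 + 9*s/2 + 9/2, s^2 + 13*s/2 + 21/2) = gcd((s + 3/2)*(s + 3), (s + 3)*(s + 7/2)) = s + 3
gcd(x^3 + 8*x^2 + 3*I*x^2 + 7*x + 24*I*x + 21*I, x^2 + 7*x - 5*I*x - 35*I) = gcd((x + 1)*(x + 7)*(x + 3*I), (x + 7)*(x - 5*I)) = x + 7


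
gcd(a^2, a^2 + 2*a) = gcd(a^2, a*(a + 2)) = a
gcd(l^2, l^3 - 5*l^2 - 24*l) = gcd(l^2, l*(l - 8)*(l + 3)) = l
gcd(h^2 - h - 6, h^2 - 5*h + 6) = h - 3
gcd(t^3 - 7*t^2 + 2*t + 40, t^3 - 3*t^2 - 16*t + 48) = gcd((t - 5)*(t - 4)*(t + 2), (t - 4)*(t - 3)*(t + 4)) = t - 4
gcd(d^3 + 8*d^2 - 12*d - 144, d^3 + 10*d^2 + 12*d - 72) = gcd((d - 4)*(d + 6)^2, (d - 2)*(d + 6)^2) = d^2 + 12*d + 36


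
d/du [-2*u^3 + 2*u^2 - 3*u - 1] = -6*u^2 + 4*u - 3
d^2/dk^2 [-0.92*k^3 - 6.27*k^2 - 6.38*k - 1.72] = -5.52*k - 12.54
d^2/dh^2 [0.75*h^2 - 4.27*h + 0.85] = 1.50000000000000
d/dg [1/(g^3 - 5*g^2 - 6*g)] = (-3*g^2 + 10*g + 6)/(g^2*(-g^2 + 5*g + 6)^2)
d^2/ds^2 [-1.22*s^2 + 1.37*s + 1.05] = -2.44000000000000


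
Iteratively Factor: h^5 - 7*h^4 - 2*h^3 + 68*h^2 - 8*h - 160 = (h - 5)*(h^4 - 2*h^3 - 12*h^2 + 8*h + 32) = (h - 5)*(h + 2)*(h^3 - 4*h^2 - 4*h + 16) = (h - 5)*(h - 2)*(h + 2)*(h^2 - 2*h - 8) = (h - 5)*(h - 4)*(h - 2)*(h + 2)*(h + 2)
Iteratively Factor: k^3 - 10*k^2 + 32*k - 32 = (k - 4)*(k^2 - 6*k + 8) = (k - 4)^2*(k - 2)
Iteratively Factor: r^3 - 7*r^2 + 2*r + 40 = (r - 5)*(r^2 - 2*r - 8) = (r - 5)*(r - 4)*(r + 2)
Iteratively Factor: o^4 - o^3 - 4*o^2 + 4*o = (o - 2)*(o^3 + o^2 - 2*o) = o*(o - 2)*(o^2 + o - 2) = o*(o - 2)*(o + 2)*(o - 1)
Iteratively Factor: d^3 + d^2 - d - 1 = (d - 1)*(d^2 + 2*d + 1) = (d - 1)*(d + 1)*(d + 1)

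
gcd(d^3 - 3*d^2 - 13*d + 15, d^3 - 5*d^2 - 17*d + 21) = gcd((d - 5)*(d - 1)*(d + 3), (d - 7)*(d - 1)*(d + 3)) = d^2 + 2*d - 3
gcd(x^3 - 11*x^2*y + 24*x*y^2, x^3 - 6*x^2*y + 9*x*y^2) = x^2 - 3*x*y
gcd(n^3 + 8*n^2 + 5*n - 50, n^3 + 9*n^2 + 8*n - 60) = n^2 + 3*n - 10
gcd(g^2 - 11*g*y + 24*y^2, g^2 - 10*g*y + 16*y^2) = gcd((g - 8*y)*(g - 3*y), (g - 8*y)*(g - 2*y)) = -g + 8*y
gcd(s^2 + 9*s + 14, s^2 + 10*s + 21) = s + 7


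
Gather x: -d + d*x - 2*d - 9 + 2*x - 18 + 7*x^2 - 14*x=-3*d + 7*x^2 + x*(d - 12) - 27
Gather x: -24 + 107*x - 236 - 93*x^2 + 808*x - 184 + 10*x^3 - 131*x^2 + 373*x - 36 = 10*x^3 - 224*x^2 + 1288*x - 480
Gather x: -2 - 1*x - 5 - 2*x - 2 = -3*x - 9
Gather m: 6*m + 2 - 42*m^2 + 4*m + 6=-42*m^2 + 10*m + 8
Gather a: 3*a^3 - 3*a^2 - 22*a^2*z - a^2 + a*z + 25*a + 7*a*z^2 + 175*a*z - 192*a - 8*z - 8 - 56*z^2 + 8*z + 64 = 3*a^3 + a^2*(-22*z - 4) + a*(7*z^2 + 176*z - 167) - 56*z^2 + 56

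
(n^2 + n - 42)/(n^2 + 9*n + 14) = (n - 6)/(n + 2)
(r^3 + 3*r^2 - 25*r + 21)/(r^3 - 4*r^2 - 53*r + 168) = (r - 1)/(r - 8)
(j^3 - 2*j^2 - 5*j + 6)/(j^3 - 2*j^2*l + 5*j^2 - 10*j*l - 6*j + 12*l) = (j^2 - j - 6)/(j^2 - 2*j*l + 6*j - 12*l)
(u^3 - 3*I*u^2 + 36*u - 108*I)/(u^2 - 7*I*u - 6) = (u^2 + 3*I*u + 18)/(u - I)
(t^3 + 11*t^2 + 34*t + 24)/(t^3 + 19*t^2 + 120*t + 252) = (t^2 + 5*t + 4)/(t^2 + 13*t + 42)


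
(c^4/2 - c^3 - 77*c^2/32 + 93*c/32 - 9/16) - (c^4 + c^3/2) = -c^4/2 - 3*c^3/2 - 77*c^2/32 + 93*c/32 - 9/16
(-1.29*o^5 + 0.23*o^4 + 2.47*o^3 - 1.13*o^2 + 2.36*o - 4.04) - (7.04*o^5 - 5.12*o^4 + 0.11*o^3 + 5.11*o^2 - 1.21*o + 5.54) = -8.33*o^5 + 5.35*o^4 + 2.36*o^3 - 6.24*o^2 + 3.57*o - 9.58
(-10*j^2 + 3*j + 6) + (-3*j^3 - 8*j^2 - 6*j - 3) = -3*j^3 - 18*j^2 - 3*j + 3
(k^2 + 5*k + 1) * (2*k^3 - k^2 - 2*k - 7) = 2*k^5 + 9*k^4 - 5*k^3 - 18*k^2 - 37*k - 7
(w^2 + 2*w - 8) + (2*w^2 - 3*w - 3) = 3*w^2 - w - 11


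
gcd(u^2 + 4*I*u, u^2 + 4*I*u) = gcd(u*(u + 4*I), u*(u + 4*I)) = u^2 + 4*I*u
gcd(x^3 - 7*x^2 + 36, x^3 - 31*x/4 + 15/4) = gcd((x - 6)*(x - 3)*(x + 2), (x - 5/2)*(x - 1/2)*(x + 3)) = 1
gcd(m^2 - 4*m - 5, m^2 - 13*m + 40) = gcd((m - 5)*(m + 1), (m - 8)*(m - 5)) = m - 5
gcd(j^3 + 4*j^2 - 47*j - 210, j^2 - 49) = j - 7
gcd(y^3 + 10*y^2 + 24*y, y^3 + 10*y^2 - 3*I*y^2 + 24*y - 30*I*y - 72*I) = y^2 + 10*y + 24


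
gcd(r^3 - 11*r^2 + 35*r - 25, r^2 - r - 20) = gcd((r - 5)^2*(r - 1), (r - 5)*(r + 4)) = r - 5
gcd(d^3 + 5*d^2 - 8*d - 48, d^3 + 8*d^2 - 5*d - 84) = d^2 + d - 12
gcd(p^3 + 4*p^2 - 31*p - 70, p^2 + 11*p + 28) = p + 7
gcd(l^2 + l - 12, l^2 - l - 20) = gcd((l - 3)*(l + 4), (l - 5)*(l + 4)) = l + 4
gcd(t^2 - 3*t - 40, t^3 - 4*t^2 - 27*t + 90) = t + 5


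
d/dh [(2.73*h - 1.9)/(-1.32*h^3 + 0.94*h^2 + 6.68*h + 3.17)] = (7.2072*h^3 - 10.0902*h^2 + 3.572*h + 21.3461)/(1.7424*h^6 - 2.4816*h^5 - 16.7516*h^4 + 4.1896*h^3 + 50.582*h^2 + 42.3512*h + 10.0489)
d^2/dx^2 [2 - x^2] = -2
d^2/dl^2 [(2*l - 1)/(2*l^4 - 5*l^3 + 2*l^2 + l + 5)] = 2*((2*l - 1)*(8*l^3 - 15*l^2 + 4*l + 1)^2 + (-16*l^3 + 30*l^2 - 8*l - (2*l - 1)*(12*l^2 - 15*l + 2) - 2)*(2*l^4 - 5*l^3 + 2*l^2 + l + 5))/(2*l^4 - 5*l^3 + 2*l^2 + l + 5)^3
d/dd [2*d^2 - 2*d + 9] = 4*d - 2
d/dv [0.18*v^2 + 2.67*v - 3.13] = 0.36*v + 2.67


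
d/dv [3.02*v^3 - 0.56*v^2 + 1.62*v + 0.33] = 9.06*v^2 - 1.12*v + 1.62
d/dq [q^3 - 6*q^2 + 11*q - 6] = 3*q^2 - 12*q + 11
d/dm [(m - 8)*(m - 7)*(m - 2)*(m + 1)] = 4*m^3 - 48*m^2 + 138*m - 26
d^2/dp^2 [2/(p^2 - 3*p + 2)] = 4*(-p^2 + 3*p + (2*p - 3)^2 - 2)/(p^2 - 3*p + 2)^3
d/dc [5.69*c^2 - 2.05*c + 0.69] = 11.38*c - 2.05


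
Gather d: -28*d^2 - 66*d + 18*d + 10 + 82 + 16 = -28*d^2 - 48*d + 108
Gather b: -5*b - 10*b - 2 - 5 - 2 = -15*b - 9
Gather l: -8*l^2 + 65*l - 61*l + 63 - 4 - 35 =-8*l^2 + 4*l + 24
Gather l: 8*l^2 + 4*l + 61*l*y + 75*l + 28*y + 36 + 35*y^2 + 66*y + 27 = 8*l^2 + l*(61*y + 79) + 35*y^2 + 94*y + 63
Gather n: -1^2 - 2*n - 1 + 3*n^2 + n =3*n^2 - n - 2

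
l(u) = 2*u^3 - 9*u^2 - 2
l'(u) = 6*u^2 - 18*u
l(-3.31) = -173.13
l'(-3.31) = 125.32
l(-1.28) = -20.94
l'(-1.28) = 32.87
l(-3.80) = -241.70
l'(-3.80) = 155.04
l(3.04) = -28.99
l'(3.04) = 0.73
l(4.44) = -4.37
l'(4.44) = 38.36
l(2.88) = -28.87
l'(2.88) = -2.07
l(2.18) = -24.05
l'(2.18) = -10.73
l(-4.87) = -446.45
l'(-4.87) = 229.96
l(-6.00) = -758.00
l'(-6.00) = 324.00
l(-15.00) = -8777.00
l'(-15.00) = 1620.00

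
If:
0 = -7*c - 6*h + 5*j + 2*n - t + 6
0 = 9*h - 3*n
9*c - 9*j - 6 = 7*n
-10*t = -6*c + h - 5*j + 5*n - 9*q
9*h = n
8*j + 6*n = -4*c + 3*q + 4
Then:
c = 58/67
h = 0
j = 40/201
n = 0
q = 212/603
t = 188/201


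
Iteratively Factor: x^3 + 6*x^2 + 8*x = (x + 4)*(x^2 + 2*x) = x*(x + 4)*(x + 2)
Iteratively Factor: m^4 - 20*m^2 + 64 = (m + 2)*(m^3 - 2*m^2 - 16*m + 32) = (m + 2)*(m + 4)*(m^2 - 6*m + 8) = (m - 2)*(m + 2)*(m + 4)*(m - 4)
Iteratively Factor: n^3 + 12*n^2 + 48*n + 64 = (n + 4)*(n^2 + 8*n + 16) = (n + 4)^2*(n + 4)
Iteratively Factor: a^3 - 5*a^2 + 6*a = (a - 3)*(a^2 - 2*a) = a*(a - 3)*(a - 2)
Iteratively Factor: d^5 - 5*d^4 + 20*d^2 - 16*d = (d + 2)*(d^4 - 7*d^3 + 14*d^2 - 8*d) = d*(d + 2)*(d^3 - 7*d^2 + 14*d - 8) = d*(d - 2)*(d + 2)*(d^2 - 5*d + 4) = d*(d - 4)*(d - 2)*(d + 2)*(d - 1)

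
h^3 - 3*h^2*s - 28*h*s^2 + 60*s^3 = (h - 6*s)*(h - 2*s)*(h + 5*s)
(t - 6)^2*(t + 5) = t^3 - 7*t^2 - 24*t + 180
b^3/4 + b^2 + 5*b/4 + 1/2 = (b/4 + 1/4)*(b + 1)*(b + 2)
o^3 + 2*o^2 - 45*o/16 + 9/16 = (o - 3/4)*(o - 1/4)*(o + 3)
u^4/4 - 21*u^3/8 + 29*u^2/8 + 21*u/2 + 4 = (u/4 + 1/4)*(u - 8)*(u - 4)*(u + 1/2)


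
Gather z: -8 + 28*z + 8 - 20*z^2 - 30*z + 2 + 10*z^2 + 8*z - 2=-10*z^2 + 6*z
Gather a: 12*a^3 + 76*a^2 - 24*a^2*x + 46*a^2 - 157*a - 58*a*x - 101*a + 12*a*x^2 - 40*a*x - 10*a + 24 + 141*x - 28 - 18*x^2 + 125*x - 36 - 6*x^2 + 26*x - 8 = 12*a^3 + a^2*(122 - 24*x) + a*(12*x^2 - 98*x - 268) - 24*x^2 + 292*x - 48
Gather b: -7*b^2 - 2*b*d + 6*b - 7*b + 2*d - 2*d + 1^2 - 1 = -7*b^2 + b*(-2*d - 1)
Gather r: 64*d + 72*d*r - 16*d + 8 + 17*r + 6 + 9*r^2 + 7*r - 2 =48*d + 9*r^2 + r*(72*d + 24) + 12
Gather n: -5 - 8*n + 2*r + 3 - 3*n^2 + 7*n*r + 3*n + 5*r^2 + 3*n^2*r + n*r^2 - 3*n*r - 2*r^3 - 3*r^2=n^2*(3*r - 3) + n*(r^2 + 4*r - 5) - 2*r^3 + 2*r^2 + 2*r - 2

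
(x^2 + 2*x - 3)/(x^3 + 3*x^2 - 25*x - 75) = (x - 1)/(x^2 - 25)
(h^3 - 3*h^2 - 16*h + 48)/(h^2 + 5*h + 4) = (h^2 - 7*h + 12)/(h + 1)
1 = 1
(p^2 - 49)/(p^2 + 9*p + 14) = (p - 7)/(p + 2)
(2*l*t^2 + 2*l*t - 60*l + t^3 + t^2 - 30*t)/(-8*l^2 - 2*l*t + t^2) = (t^2 + t - 30)/(-4*l + t)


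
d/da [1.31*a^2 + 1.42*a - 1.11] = 2.62*a + 1.42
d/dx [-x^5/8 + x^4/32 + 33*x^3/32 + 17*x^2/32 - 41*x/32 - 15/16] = -5*x^4/8 + x^3/8 + 99*x^2/32 + 17*x/16 - 41/32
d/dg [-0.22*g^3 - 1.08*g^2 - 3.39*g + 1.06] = -0.66*g^2 - 2.16*g - 3.39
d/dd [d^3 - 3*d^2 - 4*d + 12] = 3*d^2 - 6*d - 4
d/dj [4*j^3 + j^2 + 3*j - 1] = 12*j^2 + 2*j + 3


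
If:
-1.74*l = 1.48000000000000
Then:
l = -0.85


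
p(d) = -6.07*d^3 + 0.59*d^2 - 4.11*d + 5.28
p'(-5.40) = -541.49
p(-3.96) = 407.75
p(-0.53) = 8.53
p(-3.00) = 186.81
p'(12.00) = -2612.19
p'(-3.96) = -294.34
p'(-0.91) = -20.26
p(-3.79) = 359.78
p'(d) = -18.21*d^2 + 1.18*d - 4.11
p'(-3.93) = -290.00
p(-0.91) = 14.08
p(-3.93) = 398.98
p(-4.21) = 485.97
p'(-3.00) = -171.54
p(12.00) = -10448.04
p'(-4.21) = -331.83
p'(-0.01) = -4.12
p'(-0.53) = -9.85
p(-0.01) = 5.32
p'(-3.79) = -270.15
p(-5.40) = 1000.48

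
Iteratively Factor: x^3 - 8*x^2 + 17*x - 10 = (x - 5)*(x^2 - 3*x + 2) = (x - 5)*(x - 2)*(x - 1)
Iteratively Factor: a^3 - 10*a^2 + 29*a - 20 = (a - 1)*(a^2 - 9*a + 20) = (a - 4)*(a - 1)*(a - 5)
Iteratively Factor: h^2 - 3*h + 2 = (h - 1)*(h - 2)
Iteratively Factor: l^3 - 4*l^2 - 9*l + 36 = (l - 3)*(l^2 - l - 12) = (l - 3)*(l + 3)*(l - 4)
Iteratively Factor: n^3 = (n)*(n^2) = n^2*(n)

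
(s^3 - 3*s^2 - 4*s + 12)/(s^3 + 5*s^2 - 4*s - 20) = (s - 3)/(s + 5)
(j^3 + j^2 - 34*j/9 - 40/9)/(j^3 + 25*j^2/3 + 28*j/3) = (3*j^2 - j - 10)/(3*j*(j + 7))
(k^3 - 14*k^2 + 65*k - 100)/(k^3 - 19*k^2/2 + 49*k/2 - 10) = 2*(k - 5)/(2*k - 1)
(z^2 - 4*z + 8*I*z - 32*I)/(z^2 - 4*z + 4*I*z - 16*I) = (z + 8*I)/(z + 4*I)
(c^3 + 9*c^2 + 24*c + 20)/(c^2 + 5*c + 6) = (c^2 + 7*c + 10)/(c + 3)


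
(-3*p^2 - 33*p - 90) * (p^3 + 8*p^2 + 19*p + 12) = -3*p^5 - 57*p^4 - 411*p^3 - 1383*p^2 - 2106*p - 1080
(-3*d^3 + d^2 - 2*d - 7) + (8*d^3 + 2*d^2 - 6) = 5*d^3 + 3*d^2 - 2*d - 13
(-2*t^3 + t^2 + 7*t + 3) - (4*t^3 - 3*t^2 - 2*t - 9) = -6*t^3 + 4*t^2 + 9*t + 12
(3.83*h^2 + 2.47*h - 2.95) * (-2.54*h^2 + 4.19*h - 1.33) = -9.7282*h^4 + 9.7739*h^3 + 12.7484*h^2 - 15.6456*h + 3.9235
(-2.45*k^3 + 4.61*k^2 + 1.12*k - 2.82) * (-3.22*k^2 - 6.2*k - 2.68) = 7.889*k^5 + 0.345799999999999*k^4 - 25.6224*k^3 - 10.2184*k^2 + 14.4824*k + 7.5576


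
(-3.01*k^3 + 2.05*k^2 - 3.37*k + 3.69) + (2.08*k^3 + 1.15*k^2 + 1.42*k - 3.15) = -0.93*k^3 + 3.2*k^2 - 1.95*k + 0.54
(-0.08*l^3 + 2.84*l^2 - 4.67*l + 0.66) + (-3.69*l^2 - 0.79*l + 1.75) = -0.08*l^3 - 0.85*l^2 - 5.46*l + 2.41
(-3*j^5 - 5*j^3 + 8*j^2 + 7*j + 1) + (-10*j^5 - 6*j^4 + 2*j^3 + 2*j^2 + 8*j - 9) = -13*j^5 - 6*j^4 - 3*j^3 + 10*j^2 + 15*j - 8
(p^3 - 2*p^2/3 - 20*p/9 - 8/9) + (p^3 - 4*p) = 2*p^3 - 2*p^2/3 - 56*p/9 - 8/9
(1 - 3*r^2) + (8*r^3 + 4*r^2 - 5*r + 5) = 8*r^3 + r^2 - 5*r + 6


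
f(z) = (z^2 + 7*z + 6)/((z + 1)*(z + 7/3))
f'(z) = (2*z + 7)/((z + 1)*(z + 7/3)) - (z^2 + 7*z + 6)/((z + 1)*(z + 7/3)^2) - (z^2 + 7*z + 6)/((z + 1)^2*(z + 7/3)) = -33/(9*z^2 + 42*z + 49)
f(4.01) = 1.58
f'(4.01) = -0.09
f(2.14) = 1.82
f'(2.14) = -0.18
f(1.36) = 1.99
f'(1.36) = -0.27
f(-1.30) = 4.55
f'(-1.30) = -3.43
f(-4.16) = -1.01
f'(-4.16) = -1.10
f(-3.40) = -2.44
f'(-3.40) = -3.22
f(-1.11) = 4.00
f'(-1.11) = -2.45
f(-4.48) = -0.71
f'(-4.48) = -0.80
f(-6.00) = 0.00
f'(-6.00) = -0.27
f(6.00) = 1.44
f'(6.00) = -0.05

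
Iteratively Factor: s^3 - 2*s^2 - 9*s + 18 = (s - 3)*(s^2 + s - 6) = (s - 3)*(s - 2)*(s + 3)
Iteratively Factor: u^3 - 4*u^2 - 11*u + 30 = (u - 2)*(u^2 - 2*u - 15) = (u - 5)*(u - 2)*(u + 3)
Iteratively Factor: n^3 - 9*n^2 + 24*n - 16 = (n - 4)*(n^2 - 5*n + 4) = (n - 4)*(n - 1)*(n - 4)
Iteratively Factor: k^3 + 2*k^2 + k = (k + 1)*(k^2 + k) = k*(k + 1)*(k + 1)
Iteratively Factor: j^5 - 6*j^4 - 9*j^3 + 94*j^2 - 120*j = (j - 3)*(j^4 - 3*j^3 - 18*j^2 + 40*j) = (j - 5)*(j - 3)*(j^3 + 2*j^2 - 8*j) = (j - 5)*(j - 3)*(j - 2)*(j^2 + 4*j) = (j - 5)*(j - 3)*(j - 2)*(j + 4)*(j)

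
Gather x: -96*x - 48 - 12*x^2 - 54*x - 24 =-12*x^2 - 150*x - 72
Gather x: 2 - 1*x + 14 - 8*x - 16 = -9*x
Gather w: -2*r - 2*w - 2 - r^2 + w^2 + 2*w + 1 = -r^2 - 2*r + w^2 - 1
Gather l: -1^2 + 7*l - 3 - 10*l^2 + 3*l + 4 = -10*l^2 + 10*l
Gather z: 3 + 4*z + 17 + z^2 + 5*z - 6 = z^2 + 9*z + 14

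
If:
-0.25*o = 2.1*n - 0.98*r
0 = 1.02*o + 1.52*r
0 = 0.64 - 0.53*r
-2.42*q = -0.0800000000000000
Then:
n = 0.78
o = -1.80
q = 0.03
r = 1.21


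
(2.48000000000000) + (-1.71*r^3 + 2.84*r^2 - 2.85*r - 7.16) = -1.71*r^3 + 2.84*r^2 - 2.85*r - 4.68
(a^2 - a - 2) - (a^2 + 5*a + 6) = -6*a - 8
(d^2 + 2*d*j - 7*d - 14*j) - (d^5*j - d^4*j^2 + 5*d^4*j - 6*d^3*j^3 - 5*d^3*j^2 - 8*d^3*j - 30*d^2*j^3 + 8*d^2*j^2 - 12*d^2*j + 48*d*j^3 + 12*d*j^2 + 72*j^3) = -d^5*j + d^4*j^2 - 5*d^4*j + 6*d^3*j^3 + 5*d^3*j^2 + 8*d^3*j + 30*d^2*j^3 - 8*d^2*j^2 + 12*d^2*j + d^2 - 48*d*j^3 - 12*d*j^2 + 2*d*j - 7*d - 72*j^3 - 14*j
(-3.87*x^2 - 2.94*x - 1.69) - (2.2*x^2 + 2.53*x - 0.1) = -6.07*x^2 - 5.47*x - 1.59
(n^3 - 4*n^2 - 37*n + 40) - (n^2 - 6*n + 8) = n^3 - 5*n^2 - 31*n + 32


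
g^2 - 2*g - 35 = (g - 7)*(g + 5)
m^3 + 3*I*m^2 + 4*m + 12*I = (m - 2*I)*(m + 2*I)*(m + 3*I)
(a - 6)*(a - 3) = a^2 - 9*a + 18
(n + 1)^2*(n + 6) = n^3 + 8*n^2 + 13*n + 6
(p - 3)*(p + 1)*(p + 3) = p^3 + p^2 - 9*p - 9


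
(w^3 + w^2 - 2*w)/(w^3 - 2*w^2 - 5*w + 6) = w/(w - 3)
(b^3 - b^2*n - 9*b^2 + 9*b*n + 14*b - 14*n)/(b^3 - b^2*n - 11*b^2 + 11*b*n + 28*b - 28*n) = (b - 2)/(b - 4)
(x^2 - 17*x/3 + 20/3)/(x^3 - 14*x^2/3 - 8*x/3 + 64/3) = (3*x - 5)/(3*x^2 - 2*x - 16)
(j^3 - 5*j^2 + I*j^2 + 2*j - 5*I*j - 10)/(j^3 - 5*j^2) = 1 + I/j + 2/j^2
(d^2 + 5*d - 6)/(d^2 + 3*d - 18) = (d - 1)/(d - 3)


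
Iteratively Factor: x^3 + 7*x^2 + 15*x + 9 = (x + 3)*(x^2 + 4*x + 3) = (x + 1)*(x + 3)*(x + 3)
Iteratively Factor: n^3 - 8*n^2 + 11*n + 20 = (n - 4)*(n^2 - 4*n - 5) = (n - 5)*(n - 4)*(n + 1)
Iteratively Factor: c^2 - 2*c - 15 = (c + 3)*(c - 5)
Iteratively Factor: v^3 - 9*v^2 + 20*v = (v - 4)*(v^2 - 5*v) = v*(v - 4)*(v - 5)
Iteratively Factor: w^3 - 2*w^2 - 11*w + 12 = (w + 3)*(w^2 - 5*w + 4) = (w - 4)*(w + 3)*(w - 1)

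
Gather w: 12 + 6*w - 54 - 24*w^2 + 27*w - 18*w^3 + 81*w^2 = -18*w^3 + 57*w^2 + 33*w - 42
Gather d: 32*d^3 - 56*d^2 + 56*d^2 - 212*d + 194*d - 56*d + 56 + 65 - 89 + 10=32*d^3 - 74*d + 42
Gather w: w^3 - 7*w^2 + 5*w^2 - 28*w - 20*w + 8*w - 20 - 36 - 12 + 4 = w^3 - 2*w^2 - 40*w - 64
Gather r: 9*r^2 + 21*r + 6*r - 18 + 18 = 9*r^2 + 27*r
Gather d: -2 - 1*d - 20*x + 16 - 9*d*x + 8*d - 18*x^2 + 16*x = d*(7 - 9*x) - 18*x^2 - 4*x + 14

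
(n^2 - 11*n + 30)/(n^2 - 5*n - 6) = (n - 5)/(n + 1)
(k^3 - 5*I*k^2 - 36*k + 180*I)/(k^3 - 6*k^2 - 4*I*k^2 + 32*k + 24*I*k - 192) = (k^2 + k*(6 - 5*I) - 30*I)/(k^2 - 4*I*k + 32)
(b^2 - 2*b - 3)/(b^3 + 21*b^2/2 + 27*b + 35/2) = 2*(b - 3)/(2*b^2 + 19*b + 35)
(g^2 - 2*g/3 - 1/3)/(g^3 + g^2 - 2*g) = (g + 1/3)/(g*(g + 2))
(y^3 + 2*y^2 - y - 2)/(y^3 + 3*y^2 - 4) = (y + 1)/(y + 2)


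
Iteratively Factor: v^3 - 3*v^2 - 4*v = (v + 1)*(v^2 - 4*v) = (v - 4)*(v + 1)*(v)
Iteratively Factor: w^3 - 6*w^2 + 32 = (w + 2)*(w^2 - 8*w + 16) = (w - 4)*(w + 2)*(w - 4)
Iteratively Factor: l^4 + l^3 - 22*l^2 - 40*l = (l)*(l^3 + l^2 - 22*l - 40) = l*(l + 4)*(l^2 - 3*l - 10) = l*(l - 5)*(l + 4)*(l + 2)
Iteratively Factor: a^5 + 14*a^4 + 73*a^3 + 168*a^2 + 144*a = (a + 4)*(a^4 + 10*a^3 + 33*a^2 + 36*a) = a*(a + 4)*(a^3 + 10*a^2 + 33*a + 36) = a*(a + 4)^2*(a^2 + 6*a + 9) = a*(a + 3)*(a + 4)^2*(a + 3)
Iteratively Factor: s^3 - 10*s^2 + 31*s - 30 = (s - 5)*(s^2 - 5*s + 6) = (s - 5)*(s - 3)*(s - 2)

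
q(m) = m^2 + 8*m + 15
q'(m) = 2*m + 8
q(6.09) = 100.81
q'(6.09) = 20.18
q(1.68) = 31.26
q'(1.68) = 11.36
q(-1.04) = 7.76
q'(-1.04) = 5.92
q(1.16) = 25.63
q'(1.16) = 10.32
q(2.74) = 44.43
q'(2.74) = 13.48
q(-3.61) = -0.85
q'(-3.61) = 0.78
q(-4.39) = -0.85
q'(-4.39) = -0.78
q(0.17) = 16.39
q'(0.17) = 8.34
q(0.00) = 15.00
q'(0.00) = 8.00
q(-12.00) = 63.00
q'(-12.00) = -16.00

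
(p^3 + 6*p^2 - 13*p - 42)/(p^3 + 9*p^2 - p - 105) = (p + 2)/(p + 5)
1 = 1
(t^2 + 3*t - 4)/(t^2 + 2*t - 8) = (t - 1)/(t - 2)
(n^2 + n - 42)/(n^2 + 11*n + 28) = (n - 6)/(n + 4)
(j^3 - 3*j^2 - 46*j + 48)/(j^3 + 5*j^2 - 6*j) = (j - 8)/j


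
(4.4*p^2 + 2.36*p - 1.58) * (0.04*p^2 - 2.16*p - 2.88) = 0.176*p^4 - 9.4096*p^3 - 17.8328*p^2 - 3.384*p + 4.5504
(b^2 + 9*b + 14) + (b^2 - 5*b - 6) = 2*b^2 + 4*b + 8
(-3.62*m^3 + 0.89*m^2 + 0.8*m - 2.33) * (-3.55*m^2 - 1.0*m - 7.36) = 12.851*m^5 + 0.4605*m^4 + 22.9132*m^3 + 0.921099999999999*m^2 - 3.558*m + 17.1488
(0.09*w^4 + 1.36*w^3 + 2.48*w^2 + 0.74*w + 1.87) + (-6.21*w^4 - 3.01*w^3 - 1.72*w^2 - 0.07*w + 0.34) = -6.12*w^4 - 1.65*w^3 + 0.76*w^2 + 0.67*w + 2.21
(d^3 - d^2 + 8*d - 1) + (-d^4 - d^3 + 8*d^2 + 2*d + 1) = -d^4 + 7*d^2 + 10*d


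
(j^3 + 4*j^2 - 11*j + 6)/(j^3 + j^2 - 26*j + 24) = (j - 1)/(j - 4)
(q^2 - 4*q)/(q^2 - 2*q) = (q - 4)/(q - 2)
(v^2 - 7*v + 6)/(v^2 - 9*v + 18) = (v - 1)/(v - 3)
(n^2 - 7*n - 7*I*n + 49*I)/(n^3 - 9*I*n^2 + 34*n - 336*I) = (n - 7)/(n^2 - 2*I*n + 48)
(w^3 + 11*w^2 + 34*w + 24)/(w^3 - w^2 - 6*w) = (w^3 + 11*w^2 + 34*w + 24)/(w*(w^2 - w - 6))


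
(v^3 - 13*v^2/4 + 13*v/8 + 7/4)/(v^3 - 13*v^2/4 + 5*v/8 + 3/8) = (8*v^3 - 26*v^2 + 13*v + 14)/(8*v^3 - 26*v^2 + 5*v + 3)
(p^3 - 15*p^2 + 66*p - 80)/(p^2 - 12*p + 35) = (p^2 - 10*p + 16)/(p - 7)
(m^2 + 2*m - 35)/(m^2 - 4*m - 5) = (m + 7)/(m + 1)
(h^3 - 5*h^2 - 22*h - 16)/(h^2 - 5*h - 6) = (h^2 - 6*h - 16)/(h - 6)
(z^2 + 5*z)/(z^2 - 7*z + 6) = z*(z + 5)/(z^2 - 7*z + 6)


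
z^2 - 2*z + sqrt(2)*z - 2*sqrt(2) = (z - 2)*(z + sqrt(2))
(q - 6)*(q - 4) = q^2 - 10*q + 24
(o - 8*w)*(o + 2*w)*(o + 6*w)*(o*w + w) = o^4*w + o^3*w - 52*o^2*w^3 - 96*o*w^4 - 52*o*w^3 - 96*w^4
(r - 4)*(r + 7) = r^2 + 3*r - 28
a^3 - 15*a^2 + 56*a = a*(a - 8)*(a - 7)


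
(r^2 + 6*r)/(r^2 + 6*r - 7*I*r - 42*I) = r/(r - 7*I)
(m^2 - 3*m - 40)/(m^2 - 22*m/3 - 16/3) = 3*(m + 5)/(3*m + 2)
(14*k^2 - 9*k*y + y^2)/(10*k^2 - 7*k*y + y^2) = (-7*k + y)/(-5*k + y)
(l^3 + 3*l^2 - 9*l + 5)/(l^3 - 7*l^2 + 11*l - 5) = (l + 5)/(l - 5)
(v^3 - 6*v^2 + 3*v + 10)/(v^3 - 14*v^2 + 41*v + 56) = (v^2 - 7*v + 10)/(v^2 - 15*v + 56)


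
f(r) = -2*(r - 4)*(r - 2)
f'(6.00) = -12.00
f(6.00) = -16.00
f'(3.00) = 0.00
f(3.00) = 2.00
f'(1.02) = 7.92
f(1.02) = -5.84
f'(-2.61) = 22.44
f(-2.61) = -60.94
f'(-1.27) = 17.08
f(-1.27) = -34.47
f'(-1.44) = 17.76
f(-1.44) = -37.43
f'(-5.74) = 34.96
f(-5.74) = -150.78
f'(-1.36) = 17.44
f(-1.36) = -36.02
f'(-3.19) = 24.76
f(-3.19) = -74.63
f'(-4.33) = 29.32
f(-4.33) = -105.46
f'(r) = 12 - 4*r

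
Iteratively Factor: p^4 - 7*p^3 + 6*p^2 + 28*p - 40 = (p - 5)*(p^3 - 2*p^2 - 4*p + 8) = (p - 5)*(p + 2)*(p^2 - 4*p + 4) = (p - 5)*(p - 2)*(p + 2)*(p - 2)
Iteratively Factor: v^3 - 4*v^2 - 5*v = (v + 1)*(v^2 - 5*v) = (v - 5)*(v + 1)*(v)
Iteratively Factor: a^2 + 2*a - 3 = (a - 1)*(a + 3)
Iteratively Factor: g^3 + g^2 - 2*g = (g - 1)*(g^2 + 2*g) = (g - 1)*(g + 2)*(g)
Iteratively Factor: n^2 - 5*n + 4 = (n - 1)*(n - 4)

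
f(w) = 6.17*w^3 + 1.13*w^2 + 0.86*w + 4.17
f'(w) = 18.51*w^2 + 2.26*w + 0.86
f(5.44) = 1035.59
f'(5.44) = 560.93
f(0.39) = 5.04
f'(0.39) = 4.56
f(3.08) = 197.81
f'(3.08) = 183.41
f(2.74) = 141.93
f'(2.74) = 146.02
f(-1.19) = -5.65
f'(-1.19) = 24.38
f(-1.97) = -40.31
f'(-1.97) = 68.24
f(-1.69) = -23.84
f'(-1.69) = 49.91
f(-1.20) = -5.90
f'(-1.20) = 24.80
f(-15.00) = -20578.23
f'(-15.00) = 4131.71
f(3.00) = 183.51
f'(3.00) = 174.23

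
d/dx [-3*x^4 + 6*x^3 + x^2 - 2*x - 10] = -12*x^3 + 18*x^2 + 2*x - 2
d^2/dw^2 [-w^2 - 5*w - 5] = -2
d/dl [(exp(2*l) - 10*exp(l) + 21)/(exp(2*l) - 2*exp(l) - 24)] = (8*exp(2*l) - 90*exp(l) + 282)*exp(l)/(exp(4*l) - 4*exp(3*l) - 44*exp(2*l) + 96*exp(l) + 576)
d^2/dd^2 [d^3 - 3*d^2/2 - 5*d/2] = 6*d - 3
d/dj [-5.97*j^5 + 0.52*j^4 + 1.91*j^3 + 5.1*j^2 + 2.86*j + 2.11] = -29.85*j^4 + 2.08*j^3 + 5.73*j^2 + 10.2*j + 2.86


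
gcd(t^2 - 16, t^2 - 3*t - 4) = t - 4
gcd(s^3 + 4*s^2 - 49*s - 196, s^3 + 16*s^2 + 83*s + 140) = s^2 + 11*s + 28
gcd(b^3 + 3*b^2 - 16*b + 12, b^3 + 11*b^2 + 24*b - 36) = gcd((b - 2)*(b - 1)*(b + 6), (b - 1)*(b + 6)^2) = b^2 + 5*b - 6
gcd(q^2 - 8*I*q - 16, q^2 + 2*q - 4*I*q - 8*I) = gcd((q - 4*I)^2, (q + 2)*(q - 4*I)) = q - 4*I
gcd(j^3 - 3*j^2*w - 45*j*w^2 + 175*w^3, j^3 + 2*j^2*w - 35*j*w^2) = -j^2 - 2*j*w + 35*w^2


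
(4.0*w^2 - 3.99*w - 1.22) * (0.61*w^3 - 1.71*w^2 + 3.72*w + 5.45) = 2.44*w^5 - 9.2739*w^4 + 20.9587*w^3 + 9.0434*w^2 - 26.2839*w - 6.649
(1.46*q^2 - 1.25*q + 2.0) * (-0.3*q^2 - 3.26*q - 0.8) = -0.438*q^4 - 4.3846*q^3 + 2.307*q^2 - 5.52*q - 1.6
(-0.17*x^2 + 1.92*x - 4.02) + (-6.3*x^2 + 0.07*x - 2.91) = -6.47*x^2 + 1.99*x - 6.93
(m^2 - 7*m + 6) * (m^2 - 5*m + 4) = m^4 - 12*m^3 + 45*m^2 - 58*m + 24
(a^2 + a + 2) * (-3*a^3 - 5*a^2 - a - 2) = -3*a^5 - 8*a^4 - 12*a^3 - 13*a^2 - 4*a - 4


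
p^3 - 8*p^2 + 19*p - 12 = (p - 4)*(p - 3)*(p - 1)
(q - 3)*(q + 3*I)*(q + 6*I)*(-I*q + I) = -I*q^4 + 9*q^3 + 4*I*q^3 - 36*q^2 + 15*I*q^2 + 27*q - 72*I*q + 54*I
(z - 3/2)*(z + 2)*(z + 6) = z^3 + 13*z^2/2 - 18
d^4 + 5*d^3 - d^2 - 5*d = d*(d - 1)*(d + 1)*(d + 5)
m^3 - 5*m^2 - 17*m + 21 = (m - 7)*(m - 1)*(m + 3)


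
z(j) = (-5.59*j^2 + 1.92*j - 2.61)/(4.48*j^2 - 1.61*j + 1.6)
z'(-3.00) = -0.01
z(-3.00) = -1.26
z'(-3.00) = -0.01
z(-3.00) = -1.26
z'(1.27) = 0.14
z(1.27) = -1.35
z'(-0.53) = -0.29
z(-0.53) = -1.40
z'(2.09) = 0.04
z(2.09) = -1.29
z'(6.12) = 0.00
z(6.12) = -1.26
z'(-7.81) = -0.00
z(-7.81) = -1.25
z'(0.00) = -0.44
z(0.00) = -1.63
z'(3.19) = 0.01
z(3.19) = -1.27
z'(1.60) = 0.08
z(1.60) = -1.32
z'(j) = (1.61 - 8.96*j)*(-5.59*j^2 + 1.92*j - 2.61)/(4.48*j^2 - 1.61*j + 1.6)^2 + (1.92 - 11.18*j)/(4.48*j^2 - 1.61*j + 1.6)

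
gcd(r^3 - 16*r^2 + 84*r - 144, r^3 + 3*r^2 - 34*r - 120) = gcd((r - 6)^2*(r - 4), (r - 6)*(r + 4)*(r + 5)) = r - 6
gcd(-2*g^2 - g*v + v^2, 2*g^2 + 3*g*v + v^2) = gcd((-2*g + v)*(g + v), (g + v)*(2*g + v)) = g + v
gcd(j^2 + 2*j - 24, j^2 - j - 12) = j - 4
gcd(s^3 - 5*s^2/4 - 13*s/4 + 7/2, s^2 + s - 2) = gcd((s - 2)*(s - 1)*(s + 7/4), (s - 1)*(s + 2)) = s - 1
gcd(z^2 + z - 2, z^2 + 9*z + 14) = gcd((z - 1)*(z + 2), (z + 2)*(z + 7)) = z + 2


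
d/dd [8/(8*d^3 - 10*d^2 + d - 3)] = 8*(-24*d^2 + 20*d - 1)/(8*d^3 - 10*d^2 + d - 3)^2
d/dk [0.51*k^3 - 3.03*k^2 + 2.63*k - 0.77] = 1.53*k^2 - 6.06*k + 2.63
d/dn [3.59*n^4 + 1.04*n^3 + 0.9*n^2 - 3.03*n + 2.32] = 14.36*n^3 + 3.12*n^2 + 1.8*n - 3.03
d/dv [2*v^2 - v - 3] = 4*v - 1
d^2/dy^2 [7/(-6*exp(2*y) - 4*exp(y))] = 7*(-4*(3*exp(y) + 1)^2 + (3*exp(y) + 2)*(6*exp(y) + 1))*exp(-y)/(3*exp(y) + 2)^3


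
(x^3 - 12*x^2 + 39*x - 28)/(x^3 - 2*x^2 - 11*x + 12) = (x - 7)/(x + 3)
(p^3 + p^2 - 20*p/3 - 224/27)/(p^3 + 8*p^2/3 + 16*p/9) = (3*p^2 - p - 56/3)/(p*(3*p + 4))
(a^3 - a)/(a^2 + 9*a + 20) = (a^3 - a)/(a^2 + 9*a + 20)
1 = 1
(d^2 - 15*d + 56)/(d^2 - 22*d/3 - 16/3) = 3*(d - 7)/(3*d + 2)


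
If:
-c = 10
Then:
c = -10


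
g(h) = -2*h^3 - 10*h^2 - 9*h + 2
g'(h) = -6*h^2 - 20*h - 9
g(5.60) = -713.23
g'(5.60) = -309.16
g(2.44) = -108.55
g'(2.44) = -93.52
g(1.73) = -53.85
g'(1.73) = -61.56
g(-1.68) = -1.62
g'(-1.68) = 7.67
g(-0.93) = 3.33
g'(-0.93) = 4.41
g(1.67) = -50.23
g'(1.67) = -59.13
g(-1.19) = 1.92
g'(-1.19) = 6.30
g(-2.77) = -7.29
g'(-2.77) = 0.36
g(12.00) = -5002.00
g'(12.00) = -1113.00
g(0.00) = 2.00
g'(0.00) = -9.00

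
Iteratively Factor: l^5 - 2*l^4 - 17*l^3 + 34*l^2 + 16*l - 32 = (l - 1)*(l^4 - l^3 - 18*l^2 + 16*l + 32) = (l - 2)*(l - 1)*(l^3 + l^2 - 16*l - 16) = (l - 2)*(l - 1)*(l + 4)*(l^2 - 3*l - 4) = (l - 2)*(l - 1)*(l + 1)*(l + 4)*(l - 4)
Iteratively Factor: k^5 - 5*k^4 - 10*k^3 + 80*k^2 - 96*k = (k)*(k^4 - 5*k^3 - 10*k^2 + 80*k - 96) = k*(k + 4)*(k^3 - 9*k^2 + 26*k - 24) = k*(k - 2)*(k + 4)*(k^2 - 7*k + 12) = k*(k - 3)*(k - 2)*(k + 4)*(k - 4)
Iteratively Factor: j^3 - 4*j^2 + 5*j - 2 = (j - 1)*(j^2 - 3*j + 2) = (j - 1)^2*(j - 2)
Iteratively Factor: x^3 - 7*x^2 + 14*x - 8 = (x - 2)*(x^2 - 5*x + 4) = (x - 4)*(x - 2)*(x - 1)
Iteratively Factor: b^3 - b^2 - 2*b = (b - 2)*(b^2 + b) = (b - 2)*(b + 1)*(b)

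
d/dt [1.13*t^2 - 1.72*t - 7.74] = 2.26*t - 1.72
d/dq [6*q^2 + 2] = 12*q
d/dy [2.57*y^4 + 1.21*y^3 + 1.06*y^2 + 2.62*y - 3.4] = 10.28*y^3 + 3.63*y^2 + 2.12*y + 2.62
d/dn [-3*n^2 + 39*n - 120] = 39 - 6*n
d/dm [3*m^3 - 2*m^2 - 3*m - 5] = 9*m^2 - 4*m - 3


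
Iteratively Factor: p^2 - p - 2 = (p + 1)*(p - 2)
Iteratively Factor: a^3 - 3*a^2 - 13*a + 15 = (a + 3)*(a^2 - 6*a + 5) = (a - 5)*(a + 3)*(a - 1)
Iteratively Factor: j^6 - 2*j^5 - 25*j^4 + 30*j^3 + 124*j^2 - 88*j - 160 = (j - 2)*(j^5 - 25*j^3 - 20*j^2 + 84*j + 80) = (j - 2)^2*(j^4 + 2*j^3 - 21*j^2 - 62*j - 40) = (j - 2)^2*(j + 2)*(j^3 - 21*j - 20) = (j - 2)^2*(j + 1)*(j + 2)*(j^2 - j - 20) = (j - 2)^2*(j + 1)*(j + 2)*(j + 4)*(j - 5)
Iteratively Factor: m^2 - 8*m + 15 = (m - 3)*(m - 5)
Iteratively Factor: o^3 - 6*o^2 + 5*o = (o - 5)*(o^2 - o) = o*(o - 5)*(o - 1)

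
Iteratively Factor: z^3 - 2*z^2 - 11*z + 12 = (z + 3)*(z^2 - 5*z + 4) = (z - 4)*(z + 3)*(z - 1)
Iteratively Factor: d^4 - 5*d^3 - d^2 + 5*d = (d - 1)*(d^3 - 4*d^2 - 5*d) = (d - 5)*(d - 1)*(d^2 + d) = (d - 5)*(d - 1)*(d + 1)*(d)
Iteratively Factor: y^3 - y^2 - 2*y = (y - 2)*(y^2 + y) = y*(y - 2)*(y + 1)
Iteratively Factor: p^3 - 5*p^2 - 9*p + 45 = (p - 3)*(p^2 - 2*p - 15) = (p - 3)*(p + 3)*(p - 5)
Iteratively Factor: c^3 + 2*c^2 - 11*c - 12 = (c - 3)*(c^2 + 5*c + 4) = (c - 3)*(c + 4)*(c + 1)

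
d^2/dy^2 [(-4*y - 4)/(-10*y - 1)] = 720/(10*y + 1)^3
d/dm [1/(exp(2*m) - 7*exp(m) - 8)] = (7 - 2*exp(m))*exp(m)/(-exp(2*m) + 7*exp(m) + 8)^2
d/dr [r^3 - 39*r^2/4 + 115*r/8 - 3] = 3*r^2 - 39*r/2 + 115/8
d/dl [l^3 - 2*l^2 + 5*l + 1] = 3*l^2 - 4*l + 5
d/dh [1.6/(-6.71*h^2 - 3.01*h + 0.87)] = (21.472*h + 4.816)/(6.71*h^2 + 3.01*h - 0.87)^2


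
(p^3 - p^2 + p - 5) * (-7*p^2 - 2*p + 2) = -7*p^5 + 5*p^4 - 3*p^3 + 31*p^2 + 12*p - 10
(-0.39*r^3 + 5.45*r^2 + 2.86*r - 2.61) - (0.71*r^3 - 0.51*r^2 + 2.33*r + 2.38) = -1.1*r^3 + 5.96*r^2 + 0.53*r - 4.99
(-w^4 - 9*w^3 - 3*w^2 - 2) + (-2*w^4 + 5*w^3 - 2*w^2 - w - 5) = -3*w^4 - 4*w^3 - 5*w^2 - w - 7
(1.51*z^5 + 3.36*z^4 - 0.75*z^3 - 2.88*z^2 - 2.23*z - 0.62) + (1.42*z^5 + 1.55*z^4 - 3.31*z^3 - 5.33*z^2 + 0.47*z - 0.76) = 2.93*z^5 + 4.91*z^4 - 4.06*z^3 - 8.21*z^2 - 1.76*z - 1.38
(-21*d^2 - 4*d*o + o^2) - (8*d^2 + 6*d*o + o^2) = -29*d^2 - 10*d*o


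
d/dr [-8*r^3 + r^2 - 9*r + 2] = -24*r^2 + 2*r - 9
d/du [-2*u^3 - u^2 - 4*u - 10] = -6*u^2 - 2*u - 4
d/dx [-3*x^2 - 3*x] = -6*x - 3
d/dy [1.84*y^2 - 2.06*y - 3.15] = 3.68*y - 2.06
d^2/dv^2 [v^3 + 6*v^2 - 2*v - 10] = 6*v + 12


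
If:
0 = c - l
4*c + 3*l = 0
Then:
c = 0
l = 0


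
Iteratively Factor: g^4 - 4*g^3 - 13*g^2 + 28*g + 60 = (g + 2)*(g^3 - 6*g^2 - g + 30) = (g - 5)*(g + 2)*(g^2 - g - 6) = (g - 5)*(g - 3)*(g + 2)*(g + 2)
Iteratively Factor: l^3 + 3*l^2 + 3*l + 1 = (l + 1)*(l^2 + 2*l + 1) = (l + 1)^2*(l + 1)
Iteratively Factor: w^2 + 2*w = (w + 2)*(w)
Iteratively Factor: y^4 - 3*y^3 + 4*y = (y - 2)*(y^3 - y^2 - 2*y) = (y - 2)^2*(y^2 + y) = (y - 2)^2*(y + 1)*(y)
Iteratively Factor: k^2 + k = (k + 1)*(k)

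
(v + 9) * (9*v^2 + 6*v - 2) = 9*v^3 + 87*v^2 + 52*v - 18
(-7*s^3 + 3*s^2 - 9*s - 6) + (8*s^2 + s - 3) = -7*s^3 + 11*s^2 - 8*s - 9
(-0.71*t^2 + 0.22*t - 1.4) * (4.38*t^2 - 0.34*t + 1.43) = -3.1098*t^4 + 1.205*t^3 - 7.2221*t^2 + 0.7906*t - 2.002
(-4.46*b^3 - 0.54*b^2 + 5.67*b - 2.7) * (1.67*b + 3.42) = -7.4482*b^4 - 16.155*b^3 + 7.6221*b^2 + 14.8824*b - 9.234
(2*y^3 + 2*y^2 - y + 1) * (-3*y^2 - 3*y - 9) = -6*y^5 - 12*y^4 - 21*y^3 - 18*y^2 + 6*y - 9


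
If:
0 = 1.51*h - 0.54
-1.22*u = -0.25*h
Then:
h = 0.36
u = 0.07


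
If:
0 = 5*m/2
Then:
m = 0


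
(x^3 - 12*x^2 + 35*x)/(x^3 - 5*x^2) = (x - 7)/x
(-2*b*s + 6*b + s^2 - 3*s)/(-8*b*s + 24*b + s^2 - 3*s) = (-2*b + s)/(-8*b + s)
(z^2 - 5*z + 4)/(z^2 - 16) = (z - 1)/(z + 4)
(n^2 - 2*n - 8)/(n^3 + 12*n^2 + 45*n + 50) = (n - 4)/(n^2 + 10*n + 25)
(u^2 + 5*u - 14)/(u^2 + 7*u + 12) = (u^2 + 5*u - 14)/(u^2 + 7*u + 12)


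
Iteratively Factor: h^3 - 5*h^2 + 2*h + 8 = (h - 4)*(h^2 - h - 2) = (h - 4)*(h - 2)*(h + 1)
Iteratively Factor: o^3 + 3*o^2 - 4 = (o + 2)*(o^2 + o - 2) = (o - 1)*(o + 2)*(o + 2)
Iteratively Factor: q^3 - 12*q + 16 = (q - 2)*(q^2 + 2*q - 8) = (q - 2)*(q + 4)*(q - 2)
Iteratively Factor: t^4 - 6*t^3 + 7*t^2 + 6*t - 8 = (t - 2)*(t^3 - 4*t^2 - t + 4) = (t - 2)*(t - 1)*(t^2 - 3*t - 4) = (t - 2)*(t - 1)*(t + 1)*(t - 4)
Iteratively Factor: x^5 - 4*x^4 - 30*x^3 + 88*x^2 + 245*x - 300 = (x - 5)*(x^4 + x^3 - 25*x^2 - 37*x + 60) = (x - 5)*(x + 3)*(x^3 - 2*x^2 - 19*x + 20) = (x - 5)^2*(x + 3)*(x^2 + 3*x - 4) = (x - 5)^2*(x - 1)*(x + 3)*(x + 4)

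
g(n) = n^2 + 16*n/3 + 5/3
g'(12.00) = 29.33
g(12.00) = 209.67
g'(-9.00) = -12.67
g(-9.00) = 34.67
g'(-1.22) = 2.89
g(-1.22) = -3.35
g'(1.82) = 8.97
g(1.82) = 14.69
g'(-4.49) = -3.65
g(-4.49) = -2.12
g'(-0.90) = 3.53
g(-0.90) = -2.32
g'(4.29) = 13.91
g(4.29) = 42.95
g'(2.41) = 10.15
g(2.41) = 20.33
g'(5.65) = 16.63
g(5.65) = 63.72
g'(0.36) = 6.05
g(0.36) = 3.72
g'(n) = 2*n + 16/3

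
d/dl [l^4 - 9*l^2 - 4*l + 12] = 4*l^3 - 18*l - 4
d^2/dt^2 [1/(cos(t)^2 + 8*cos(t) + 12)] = 2*(-2*sin(t)^4 + 9*sin(t)^2 + 63*cos(t) - 3*cos(3*t) + 45)/((cos(t) + 2)^3*(cos(t) + 6)^3)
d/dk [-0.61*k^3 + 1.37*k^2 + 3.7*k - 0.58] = -1.83*k^2 + 2.74*k + 3.7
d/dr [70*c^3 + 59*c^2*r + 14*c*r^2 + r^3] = 59*c^2 + 28*c*r + 3*r^2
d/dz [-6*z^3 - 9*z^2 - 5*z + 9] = -18*z^2 - 18*z - 5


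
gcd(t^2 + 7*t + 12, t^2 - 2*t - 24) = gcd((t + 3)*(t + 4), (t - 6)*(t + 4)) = t + 4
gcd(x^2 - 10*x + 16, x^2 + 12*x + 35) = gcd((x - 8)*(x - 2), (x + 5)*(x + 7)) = 1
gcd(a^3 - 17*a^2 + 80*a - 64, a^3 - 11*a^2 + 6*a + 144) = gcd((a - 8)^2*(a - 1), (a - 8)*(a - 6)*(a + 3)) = a - 8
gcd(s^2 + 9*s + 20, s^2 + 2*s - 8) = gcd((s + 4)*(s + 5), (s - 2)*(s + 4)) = s + 4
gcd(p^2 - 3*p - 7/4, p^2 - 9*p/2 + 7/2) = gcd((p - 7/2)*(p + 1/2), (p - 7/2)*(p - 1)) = p - 7/2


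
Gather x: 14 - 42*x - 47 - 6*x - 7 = -48*x - 40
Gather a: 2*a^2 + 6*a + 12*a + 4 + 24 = 2*a^2 + 18*a + 28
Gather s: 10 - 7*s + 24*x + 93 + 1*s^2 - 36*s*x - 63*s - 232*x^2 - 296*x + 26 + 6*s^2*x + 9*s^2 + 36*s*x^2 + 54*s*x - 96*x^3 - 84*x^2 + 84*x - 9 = s^2*(6*x + 10) + s*(36*x^2 + 18*x - 70) - 96*x^3 - 316*x^2 - 188*x + 120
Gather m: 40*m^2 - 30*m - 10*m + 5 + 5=40*m^2 - 40*m + 10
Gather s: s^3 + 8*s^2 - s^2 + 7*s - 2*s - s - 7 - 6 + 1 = s^3 + 7*s^2 + 4*s - 12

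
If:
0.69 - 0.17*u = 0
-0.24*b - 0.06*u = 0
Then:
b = -1.01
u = 4.06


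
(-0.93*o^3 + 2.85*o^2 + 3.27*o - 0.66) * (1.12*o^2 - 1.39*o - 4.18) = -1.0416*o^5 + 4.4847*o^4 + 3.5883*o^3 - 17.1975*o^2 - 12.7512*o + 2.7588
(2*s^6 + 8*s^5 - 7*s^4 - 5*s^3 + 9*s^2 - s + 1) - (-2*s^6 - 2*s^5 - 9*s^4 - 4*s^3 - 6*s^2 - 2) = 4*s^6 + 10*s^5 + 2*s^4 - s^3 + 15*s^2 - s + 3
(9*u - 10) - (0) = 9*u - 10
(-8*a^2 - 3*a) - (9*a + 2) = -8*a^2 - 12*a - 2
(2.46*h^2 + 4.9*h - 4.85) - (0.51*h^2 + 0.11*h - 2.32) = 1.95*h^2 + 4.79*h - 2.53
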